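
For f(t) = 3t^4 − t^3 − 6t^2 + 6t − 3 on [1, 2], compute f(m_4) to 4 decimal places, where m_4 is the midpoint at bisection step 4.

m = 1.5, f(m) = 4.3125 (+); new bracket [1, 1.5]
m = 1.25, f(m) = 0.496094 (+); new bracket [1, 1.25]
m = 1.125, f(m) = -0.462158 (−); new bracket [1.125, 1.25]
m = 1.1875, f(m) = -0.0449 (−); new bracket [1.1875, 1.25]

-0.0449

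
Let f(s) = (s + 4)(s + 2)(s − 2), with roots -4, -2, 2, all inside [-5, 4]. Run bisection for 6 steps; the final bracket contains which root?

2

f(-0.5) = -13.125 < 0, so the root lies in [-0.5, 4]
f(1.75) = -5.390625 < 0, so the root lies in [1.75, 4]
f(2.875) = 29.326172 > 0, so the root lies in [1.75, 2.875]
f(2.3125) = 8.5071 > 0, so the root lies in [1.75, 2.3125]
f(2.03125) = 0.7598 > 0, so the root lies in [1.75, 2.03125]
f(1.890625) = -2.5067 < 0, so the root lies in [1.890625, 2.03125]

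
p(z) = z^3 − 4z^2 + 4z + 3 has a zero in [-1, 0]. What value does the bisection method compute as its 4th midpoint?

-0.4375

z = -0.5 gives p = -0.125, negative; keep [-0.5, 0]
z = -0.25 gives p = 1.734375, positive; keep [-0.5, -0.25]
z = -0.375 gives p = 0.884766, positive; keep [-0.5, -0.375]
z = -0.4375 gives p = 0.4006, positive; keep [-0.5, -0.4375]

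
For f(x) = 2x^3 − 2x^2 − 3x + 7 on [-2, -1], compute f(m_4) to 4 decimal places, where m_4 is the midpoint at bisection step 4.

f(-1.5) = 0.25 > 0, so the root lies in [-2, -1.5]
f(-1.75) = -4.59375 < 0, so the root lies in [-1.75, -1.5]
f(-1.625) = -1.988281 < 0, so the root lies in [-1.625, -1.5]
f(-1.5625) = -0.8247 < 0, so the root lies in [-1.5625, -1.5]

-0.8247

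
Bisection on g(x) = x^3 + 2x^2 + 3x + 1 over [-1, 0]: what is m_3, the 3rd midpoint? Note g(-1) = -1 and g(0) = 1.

midpoint -0.5: g = -0.125 < 0 → [-0.5, 0]
midpoint -0.25: g = 0.359375 > 0 → [-0.5, -0.25]
midpoint -0.375: g = 0.103516 > 0 → [-0.5, -0.375]

-0.375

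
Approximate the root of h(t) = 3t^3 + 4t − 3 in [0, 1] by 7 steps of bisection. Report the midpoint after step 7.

0.5859375

midpoint 0.5: h = -0.625 < 0 → [0.5, 1]
midpoint 0.75: h = 1.265625 > 0 → [0.5, 0.75]
midpoint 0.625: h = 0.232422 > 0 → [0.5, 0.625]
midpoint 0.5625: h = -0.2161 < 0 → [0.5625, 0.625]
midpoint 0.59375: h = 0.003 > 0 → [0.5625, 0.59375]
midpoint 0.578125: h = -0.1078 < 0 → [0.578125, 0.59375]
midpoint 0.5859375: h = -0.0528 < 0 → [0.5859375, 0.59375]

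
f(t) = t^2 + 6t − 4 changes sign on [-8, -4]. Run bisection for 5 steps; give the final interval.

[-6.625, -6.5]

t = -6 gives f = -4, negative; keep [-8, -6]
t = -7 gives f = 3, positive; keep [-7, -6]
t = -6.5 gives f = -0.75, negative; keep [-7, -6.5]
t = -6.75 gives f = 1.0625, positive; keep [-6.75, -6.5]
t = -6.625 gives f = 0.1406, positive; keep [-6.625, -6.5]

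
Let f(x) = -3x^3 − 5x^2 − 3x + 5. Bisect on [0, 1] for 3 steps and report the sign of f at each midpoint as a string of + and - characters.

+-+

f(0.5) = 1.875 > 0, so the root lies in [0.5, 1]
f(0.75) = -1.328125 < 0, so the root lies in [0.5, 0.75]
f(0.625) = 0.439453 > 0, so the root lies in [0.625, 0.75]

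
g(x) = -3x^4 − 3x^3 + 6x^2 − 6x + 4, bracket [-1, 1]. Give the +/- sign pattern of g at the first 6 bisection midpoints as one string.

x = 0 gives g = 4, positive; keep [0, 1]
x = 0.5 gives g = 1.9375, positive; keep [0.5, 1]
x = 0.75 gives g = 0.660156, positive; keep [0.75, 1]
x = 0.875 gives g = -0.4246, negative; keep [0.75, 0.875]
x = 0.8125 gives g = 0.1694, positive; keep [0.8125, 0.875]
x = 0.84375 gives g = -0.1135, negative; keep [0.8125, 0.84375]

+++-+-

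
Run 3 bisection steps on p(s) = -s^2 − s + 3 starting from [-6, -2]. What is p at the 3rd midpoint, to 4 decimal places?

-0.7500

p(-4) = -9 < 0, so the root lies in [-4, -2]
p(-3) = -3 < 0, so the root lies in [-3, -2]
p(-2.5) = -0.75 < 0, so the root lies in [-2.5, -2]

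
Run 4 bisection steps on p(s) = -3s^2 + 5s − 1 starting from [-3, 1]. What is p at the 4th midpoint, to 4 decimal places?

p(-1) = -9 < 0, so the root lies in [-1, 1]
p(0) = -1 < 0, so the root lies in [0, 1]
p(0.5) = 0.75 > 0, so the root lies in [0, 0.5]
p(0.25) = 0.0625 > 0, so the root lies in [0, 0.25]

0.0625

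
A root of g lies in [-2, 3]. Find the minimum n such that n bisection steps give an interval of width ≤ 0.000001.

23

Width after n steps is 5/2^n. Need 2^n ≥ 5/0.000001 = 5000000.
2^22 = 4194304 < 5000000 ≤ 2^23 = 8388608, so n = 23.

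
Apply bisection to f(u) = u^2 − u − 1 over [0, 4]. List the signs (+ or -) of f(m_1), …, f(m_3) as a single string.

midpoint 2: f = 1 > 0 → [0, 2]
midpoint 1: f = -1 < 0 → [1, 2]
midpoint 1.5: f = -0.25 < 0 → [1.5, 2]

+--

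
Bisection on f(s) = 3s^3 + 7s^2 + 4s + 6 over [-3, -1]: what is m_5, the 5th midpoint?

m = -2, f(m) = 2 (+); new bracket [-3, -2]
m = -2.5, f(m) = -7.125 (−); new bracket [-2.5, -2]
m = -2.25, f(m) = -1.734375 (−); new bracket [-2.25, -2]
m = -2.125, f(m) = 0.3223 (+); new bracket [-2.25, -2.125]
m = -2.1875, f(m) = -0.6565 (−); new bracket [-2.1875, -2.125]

-2.1875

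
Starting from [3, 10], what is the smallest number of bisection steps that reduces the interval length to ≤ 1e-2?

10

Width after n steps is 7/2^n. Need 2^n ≥ 7/1e-2 = 700.
2^9 = 512 < 700 ≤ 2^10 = 1024, so n = 10.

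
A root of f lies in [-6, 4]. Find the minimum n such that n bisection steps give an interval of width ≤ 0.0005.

Width after n steps is 10/2^n. Need 2^n ≥ 10/0.0005 = 20000.
2^14 = 16384 < 20000 ≤ 2^15 = 32768, so n = 15.

15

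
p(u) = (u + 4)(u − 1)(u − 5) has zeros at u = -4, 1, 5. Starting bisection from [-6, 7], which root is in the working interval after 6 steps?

-4

u = 0.5 gives p = 10.125, positive; keep [-6, 0.5]
u = -2.75 gives p = 36.328125, positive; keep [-6, -2.75]
u = -4.375 gives p = -18.896484, negative; keep [-4.375, -2.75]
u = -3.5625 gives p = 17.0916, positive; keep [-4.375, -3.5625]
u = -3.96875 gives p = 1.3926, positive; keep [-4.375, -3.96875]
u = -4.171875 gives p = -8.153, negative; keep [-4.171875, -3.96875]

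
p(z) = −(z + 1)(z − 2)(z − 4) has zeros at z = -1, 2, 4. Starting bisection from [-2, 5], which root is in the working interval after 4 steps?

z = 1.5 gives p = -3.125, negative; keep [-2, 1.5]
z = -0.25 gives p = -7.171875, negative; keep [-2, -0.25]
z = -1.125 gives p = 2.001953, positive; keep [-1.125, -0.25]
z = -0.6875 gives p = -3.9368, negative; keep [-1.125, -0.6875]

-1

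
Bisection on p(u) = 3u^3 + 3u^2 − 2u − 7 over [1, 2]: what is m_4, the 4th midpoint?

1.1875

u = 1.5 gives p = 6.875, positive; keep [1, 1.5]
u = 1.25 gives p = 1.046875, positive; keep [1, 1.25]
u = 1.125 gives p = -1.181641, negative; keep [1.125, 1.25]
u = 1.1875 gives p = -0.1208, negative; keep [1.1875, 1.25]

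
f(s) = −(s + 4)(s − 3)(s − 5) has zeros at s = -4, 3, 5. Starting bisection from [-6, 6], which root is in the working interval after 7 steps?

midpoint 0: f = -60 < 0 → [-6, 0]
midpoint -3: f = -48 < 0 → [-6, -3]
midpoint -4.5: f = 35.625 > 0 → [-4.5, -3]
midpoint -3.75: f = -14.7656 < 0 → [-4.5, -3.75]
midpoint -4.125: f = 8.127 > 0 → [-4.125, -3.75]
midpoint -3.9375: f = -3.8752 < 0 → [-4.125, -3.9375]
midpoint -4.03125: f = 1.9844 > 0 → [-4.03125, -3.9375]

-4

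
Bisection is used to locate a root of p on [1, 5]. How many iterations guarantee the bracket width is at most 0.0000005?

23

Width after n steps is 4/2^n. Need 2^n ≥ 4/0.0000005 = 8000000.
2^22 = 4194304 < 8000000 ≤ 2^23 = 8388608, so n = 23.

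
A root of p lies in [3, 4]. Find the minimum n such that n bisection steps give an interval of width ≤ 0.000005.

Width after n steps is 1/2^n. Need 2^n ≥ 1/0.000005 = 200000.
2^17 = 131072 < 200000 ≤ 2^18 = 262144, so n = 18.

18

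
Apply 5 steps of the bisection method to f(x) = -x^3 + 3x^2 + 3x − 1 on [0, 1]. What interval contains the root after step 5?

m = 0.5, f(m) = 1.125 (+); new bracket [0, 0.5]
m = 0.25, f(m) = -0.078125 (−); new bracket [0.25, 0.5]
m = 0.375, f(m) = 0.494141 (+); new bracket [0.25, 0.375]
m = 0.3125, f(m) = 0.2 (+); new bracket [0.25, 0.3125]
m = 0.28125, f(m) = 0.0588 (+); new bracket [0.25, 0.28125]

[0.25, 0.28125]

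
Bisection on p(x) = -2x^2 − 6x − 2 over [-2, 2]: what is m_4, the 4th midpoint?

m = 0, p(m) = -2 (−); new bracket [-2, 0]
m = -1, p(m) = 2 (+); new bracket [-1, 0]
m = -0.5, p(m) = 0.5 (+); new bracket [-0.5, 0]
m = -0.25, p(m) = -0.625 (−); new bracket [-0.5, -0.25]

-0.25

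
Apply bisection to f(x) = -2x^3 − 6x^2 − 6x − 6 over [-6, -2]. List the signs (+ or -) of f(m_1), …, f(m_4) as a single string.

f(-4) = 50 > 0, so the root lies in [-4, -2]
f(-3) = 12 > 0, so the root lies in [-3, -2]
f(-2.5) = 2.75 > 0, so the root lies in [-2.5, -2]
f(-2.25) = -0.0938 < 0, so the root lies in [-2.5, -2.25]

+++-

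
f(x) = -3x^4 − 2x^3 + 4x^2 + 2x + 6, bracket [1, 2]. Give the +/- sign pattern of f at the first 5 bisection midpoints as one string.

-++--

x = 1.5 gives f = -3.9375, negative; keep [1, 1.5]
x = 1.25 gives f = 3.519531, positive; keep [1.25, 1.5]
x = 1.375 gives f = 0.389893, positive; keep [1.375, 1.5]
x = 1.4375 gives f = -1.6104, negative; keep [1.375, 1.4375]
x = 1.40625 gives f = -0.5712, negative; keep [1.375, 1.40625]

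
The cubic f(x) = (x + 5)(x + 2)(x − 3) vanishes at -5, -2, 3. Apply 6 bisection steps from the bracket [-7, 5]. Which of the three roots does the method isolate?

f(-1) = -16 < 0, so the root lies in [-1, 5]
f(2) = -28 < 0, so the root lies in [2, 5]
f(3.5) = 23.375 > 0, so the root lies in [2, 3.5]
f(2.75) = -9.2031 < 0, so the root lies in [2.75, 3.5]
f(3.125) = 5.2051 > 0, so the root lies in [2.75, 3.125]
f(2.9375) = -2.4495 < 0, so the root lies in [2.9375, 3.125]

3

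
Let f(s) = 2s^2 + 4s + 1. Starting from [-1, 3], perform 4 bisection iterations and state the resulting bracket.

[-0.5, -0.25]

s = 1 gives f = 7, positive; keep [-1, 1]
s = 0 gives f = 1, positive; keep [-1, 0]
s = -0.5 gives f = -0.5, negative; keep [-0.5, 0]
s = -0.25 gives f = 0.125, positive; keep [-0.5, -0.25]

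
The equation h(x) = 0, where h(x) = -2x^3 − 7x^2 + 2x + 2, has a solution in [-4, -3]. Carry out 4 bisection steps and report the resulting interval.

[-3.75, -3.6875]

x = -3.5 gives h = -5, negative; keep [-4, -3.5]
x = -3.75 gives h = 1.53125, positive; keep [-3.75, -3.5]
x = -3.625 gives h = -1.964844, negative; keep [-3.75, -3.625]
x = -3.6875 gives h = -0.2759, negative; keep [-3.75, -3.6875]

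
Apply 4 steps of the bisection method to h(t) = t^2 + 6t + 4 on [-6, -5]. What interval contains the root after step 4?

h(-5.5) = 1.25 > 0, so the root lies in [-5.5, -5]
h(-5.25) = 0.0625 > 0, so the root lies in [-5.25, -5]
h(-5.125) = -0.484375 < 0, so the root lies in [-5.25, -5.125]
h(-5.1875) = -0.2148 < 0, so the root lies in [-5.25, -5.1875]

[-5.25, -5.1875]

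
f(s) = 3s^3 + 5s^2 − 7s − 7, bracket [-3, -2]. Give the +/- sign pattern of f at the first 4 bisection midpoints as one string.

--++

f(-2.5) = -5.125 < 0, so the root lies in [-2.5, -2]
f(-2.25) = -0.109375 < 0, so the root lies in [-2.25, -2]
f(-2.125) = 1.666016 > 0, so the root lies in [-2.25, -2.125]
f(-2.1875) = 0.8357 > 0, so the root lies in [-2.25, -2.1875]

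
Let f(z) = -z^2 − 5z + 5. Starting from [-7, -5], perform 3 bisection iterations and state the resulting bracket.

m = -6, f(m) = -1 (−); new bracket [-6, -5]
m = -5.5, f(m) = 2.25 (+); new bracket [-6, -5.5]
m = -5.75, f(m) = 0.6875 (+); new bracket [-6, -5.75]

[-6, -5.75]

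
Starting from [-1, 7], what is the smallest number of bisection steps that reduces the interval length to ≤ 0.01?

Width after n steps is 8/2^n. Need 2^n ≥ 8/0.01 = 800.
2^9 = 512 < 800 ≤ 2^10 = 1024, so n = 10.

10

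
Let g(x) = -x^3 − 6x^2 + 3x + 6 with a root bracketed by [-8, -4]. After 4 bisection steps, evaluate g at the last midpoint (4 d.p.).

-2.9844

m = -6, g(m) = -12 (−); new bracket [-8, -6]
m = -7, g(m) = 34 (+); new bracket [-7, -6]
m = -6.5, g(m) = 7.625 (+); new bracket [-6.5, -6]
m = -6.25, g(m) = -2.9844 (−); new bracket [-6.5, -6.25]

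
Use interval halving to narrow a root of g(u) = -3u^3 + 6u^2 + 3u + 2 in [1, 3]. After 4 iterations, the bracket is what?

midpoint 2: g = 8 > 0 → [2, 3]
midpoint 2.5: g = 0.125 > 0 → [2.5, 3]
midpoint 2.75: g = -6.765625 < 0 → [2.5, 2.75]
midpoint 2.625: g = -3.0449 < 0 → [2.5, 2.625]

[2.5, 2.625]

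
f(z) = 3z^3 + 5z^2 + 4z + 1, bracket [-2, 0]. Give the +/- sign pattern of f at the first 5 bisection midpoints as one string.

f(-1) = -1 < 0, so the root lies in [-1, 0]
f(-0.5) = -0.125 < 0, so the root lies in [-0.5, 0]
f(-0.25) = 0.265625 > 0, so the root lies in [-0.5, -0.25]
f(-0.375) = 0.0449 > 0, so the root lies in [-0.5, -0.375]
f(-0.4375) = -0.0442 < 0, so the root lies in [-0.4375, -0.375]

--++-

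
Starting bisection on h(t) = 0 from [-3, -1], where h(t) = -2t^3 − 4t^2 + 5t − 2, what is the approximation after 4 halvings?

m = -2, h(m) = -12 (−); new bracket [-3, -2]
m = -2.5, h(m) = -8.25 (−); new bracket [-3, -2.5]
m = -2.75, h(m) = -4.40625 (−); new bracket [-3, -2.75]
m = -2.875, h(m) = -1.9102 (−); new bracket [-3, -2.875]

-2.875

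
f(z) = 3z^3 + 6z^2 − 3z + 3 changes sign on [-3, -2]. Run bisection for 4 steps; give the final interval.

midpoint -2.5: f = 1.125 > 0 → [-3, -2.5]
midpoint -2.75: f = -5.765625 < 0 → [-2.75, -2.5]
midpoint -2.625: f = -2.044922 < 0 → [-2.625, -2.5]
midpoint -2.5625: f = -0.3933 < 0 → [-2.5625, -2.5]

[-2.5625, -2.5]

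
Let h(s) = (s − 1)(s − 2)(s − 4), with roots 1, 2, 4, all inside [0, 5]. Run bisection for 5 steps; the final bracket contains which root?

4

s = 2.5 gives h = -1.125, negative; keep [2.5, 5]
s = 3.75 gives h = -1.203125, negative; keep [3.75, 5]
s = 4.375 gives h = 3.005859, positive; keep [3.75, 4.375]
s = 4.0625 gives h = 0.3948, positive; keep [3.75, 4.0625]
s = 3.90625 gives h = -0.5194, negative; keep [3.90625, 4.0625]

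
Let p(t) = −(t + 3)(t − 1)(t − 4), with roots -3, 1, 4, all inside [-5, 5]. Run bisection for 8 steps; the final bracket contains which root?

-3

midpoint 0: p = -12 < 0 → [-5, 0]
midpoint -2.5: p = -11.375 < 0 → [-5, -2.5]
midpoint -3.75: p = 27.609375 > 0 → [-3.75, -2.5]
midpoint -3.125: p = 3.6738 > 0 → [-3.125, -2.5]
midpoint -2.8125: p = -4.8699 < 0 → [-3.125, -2.8125]
midpoint -2.96875: p = -0.8643 < 0 → [-3.125, -2.96875]
midpoint -3.046875: p = 1.3368 > 0 → [-3.046875, -2.96875]
midpoint -3.0078125: p = 0.2194 > 0 → [-3.0078125, -2.96875]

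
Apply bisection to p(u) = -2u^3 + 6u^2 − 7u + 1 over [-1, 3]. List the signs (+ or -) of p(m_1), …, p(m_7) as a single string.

-+--+-+

m = 1, p(m) = -2 (−); new bracket [-1, 1]
m = 0, p(m) = 1 (+); new bracket [0, 1]
m = 0.5, p(m) = -1.25 (−); new bracket [0, 0.5]
m = 0.25, p(m) = -0.4062 (−); new bracket [0, 0.25]
m = 0.125, p(m) = 0.2148 (+); new bracket [0.125, 0.25]
m = 0.1875, p(m) = -0.1147 (−); new bracket [0.125, 0.1875]
m = 0.15625, p(m) = 0.0451 (+); new bracket [0.15625, 0.1875]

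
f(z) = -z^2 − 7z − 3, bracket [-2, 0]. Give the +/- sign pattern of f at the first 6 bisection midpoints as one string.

++---+

m = -1, f(m) = 3 (+); new bracket [-1, 0]
m = -0.5, f(m) = 0.25 (+); new bracket [-0.5, 0]
m = -0.25, f(m) = -1.3125 (−); new bracket [-0.5, -0.25]
m = -0.375, f(m) = -0.5156 (−); new bracket [-0.5, -0.375]
m = -0.4375, f(m) = -0.1289 (−); new bracket [-0.5, -0.4375]
m = -0.46875, f(m) = 0.0615 (+); new bracket [-0.46875, -0.4375]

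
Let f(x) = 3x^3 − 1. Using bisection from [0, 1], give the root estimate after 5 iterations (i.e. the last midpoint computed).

0.71875

m = 0.5, f(m) = -0.625 (−); new bracket [0.5, 1]
m = 0.75, f(m) = 0.265625 (+); new bracket [0.5, 0.75]
m = 0.625, f(m) = -0.267578 (−); new bracket [0.625, 0.75]
m = 0.6875, f(m) = -0.0251 (−); new bracket [0.6875, 0.75]
m = 0.71875, f(m) = 0.1139 (+); new bracket [0.6875, 0.71875]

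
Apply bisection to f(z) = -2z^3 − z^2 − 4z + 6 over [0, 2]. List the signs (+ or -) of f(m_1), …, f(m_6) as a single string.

midpoint 1: f = -1 < 0 → [0, 1]
midpoint 0.5: f = 3.5 > 0 → [0.5, 1]
midpoint 0.75: f = 1.59375 > 0 → [0.75, 1]
midpoint 0.875: f = 0.3945 > 0 → [0.875, 1]
midpoint 0.9375: f = -0.2769 < 0 → [0.875, 0.9375]
midpoint 0.90625: f = 0.0651 > 0 → [0.90625, 0.9375]

-+++-+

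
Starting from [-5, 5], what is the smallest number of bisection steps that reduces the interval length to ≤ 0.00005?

18

Width after n steps is 10/2^n. Need 2^n ≥ 10/0.00005 = 200000.
2^17 = 131072 < 200000 ≤ 2^18 = 262144, so n = 18.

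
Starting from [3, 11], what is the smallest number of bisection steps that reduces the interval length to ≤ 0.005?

11

Width after n steps is 8/2^n. Need 2^n ≥ 8/0.005 = 1600.
2^10 = 1024 < 1600 ≤ 2^11 = 2048, so n = 11.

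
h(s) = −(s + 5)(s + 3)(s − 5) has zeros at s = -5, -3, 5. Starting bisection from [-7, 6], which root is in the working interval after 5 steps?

5

midpoint -0.5: h = 61.875 > 0 → [-0.5, 6]
midpoint 2.75: h = 100.265625 > 0 → [2.75, 6]
midpoint 4.375: h = 43.212891 > 0 → [4.375, 6]
midpoint 5.1875: h = -15.6394 < 0 → [4.375, 5.1875]
midpoint 4.78125: h = 16.6491 > 0 → [4.78125, 5.1875]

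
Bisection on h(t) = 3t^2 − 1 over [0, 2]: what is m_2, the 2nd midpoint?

h(1) = 2 > 0, so the root lies in [0, 1]
h(0.5) = -0.25 < 0, so the root lies in [0.5, 1]

0.5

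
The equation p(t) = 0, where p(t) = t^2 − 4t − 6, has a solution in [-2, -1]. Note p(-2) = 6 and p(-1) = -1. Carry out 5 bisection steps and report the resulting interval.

[-1.1875, -1.15625]

t = -1.5 gives p = 2.25, positive; keep [-1.5, -1]
t = -1.25 gives p = 0.5625, positive; keep [-1.25, -1]
t = -1.125 gives p = -0.234375, negative; keep [-1.25, -1.125]
t = -1.1875 gives p = 0.1602, positive; keep [-1.1875, -1.125]
t = -1.15625 gives p = -0.0381, negative; keep [-1.1875, -1.15625]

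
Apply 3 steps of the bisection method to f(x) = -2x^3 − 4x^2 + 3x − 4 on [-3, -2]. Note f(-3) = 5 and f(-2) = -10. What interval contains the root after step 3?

f(-2.5) = -5.25 < 0, so the root lies in [-3, -2.5]
f(-2.75) = -0.90625 < 0, so the root lies in [-3, -2.75]
f(-2.875) = 1.839844 > 0, so the root lies in [-2.875, -2.75]

[-2.875, -2.75]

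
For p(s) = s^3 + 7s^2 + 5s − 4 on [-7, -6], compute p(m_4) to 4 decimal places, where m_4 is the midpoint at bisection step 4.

s = -6.5 gives p = -15.375, negative; keep [-6.5, -6]
s = -6.25 gives p = -5.953125, negative; keep [-6.25, -6]
s = -6.125 gives p = -1.798828, negative; keep [-6.125, -6]
s = -6.0625 gives p = 0.1443, positive; keep [-6.125, -6.0625]

0.1443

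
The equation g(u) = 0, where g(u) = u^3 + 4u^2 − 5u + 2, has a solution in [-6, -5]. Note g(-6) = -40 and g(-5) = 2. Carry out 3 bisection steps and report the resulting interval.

u = -5.5 gives g = -15.875, negative; keep [-5.5, -5]
u = -5.25 gives g = -6.203125, negative; keep [-5.25, -5]
u = -5.125 gives g = -1.923828, negative; keep [-5.125, -5]

[-5.125, -5]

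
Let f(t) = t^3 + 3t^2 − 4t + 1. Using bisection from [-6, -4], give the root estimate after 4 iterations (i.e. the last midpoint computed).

-4.125

f(-5) = -29 < 0, so the root lies in [-5, -4]
f(-4.5) = -11.375 < 0, so the root lies in [-4.5, -4]
f(-4.25) = -4.578125 < 0, so the root lies in [-4.25, -4]
f(-4.125) = -1.6426 < 0, so the root lies in [-4.125, -4]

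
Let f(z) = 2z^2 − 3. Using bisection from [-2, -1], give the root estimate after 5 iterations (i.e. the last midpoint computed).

midpoint -1.5: f = 1.5 > 0 → [-1.5, -1]
midpoint -1.25: f = 0.125 > 0 → [-1.25, -1]
midpoint -1.125: f = -0.46875 < 0 → [-1.25, -1.125]
midpoint -1.1875: f = -0.1797 < 0 → [-1.25, -1.1875]
midpoint -1.21875: f = -0.0293 < 0 → [-1.25, -1.21875]

-1.21875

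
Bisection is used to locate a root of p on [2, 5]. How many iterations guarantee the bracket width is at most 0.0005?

13

Width after n steps is 3/2^n. Need 2^n ≥ 3/0.0005 = 6000.
2^12 = 4096 < 6000 ≤ 2^13 = 8192, so n = 13.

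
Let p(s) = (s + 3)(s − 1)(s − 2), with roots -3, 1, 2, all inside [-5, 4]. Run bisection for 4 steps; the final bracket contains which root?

p(-0.5) = 9.375 > 0, so the root lies in [-5, -0.5]
p(-2.75) = 4.453125 > 0, so the root lies in [-5, -2.75]
p(-3.875) = -25.060547 < 0, so the root lies in [-3.875, -2.75]
p(-3.3125) = -7.1594 < 0, so the root lies in [-3.3125, -2.75]

-3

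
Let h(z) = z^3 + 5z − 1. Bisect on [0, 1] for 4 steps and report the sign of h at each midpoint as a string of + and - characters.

midpoint 0.5: h = 1.625 > 0 → [0, 0.5]
midpoint 0.25: h = 0.265625 > 0 → [0, 0.25]
midpoint 0.125: h = -0.373047 < 0 → [0.125, 0.25]
midpoint 0.1875: h = -0.0559 < 0 → [0.1875, 0.25]

++--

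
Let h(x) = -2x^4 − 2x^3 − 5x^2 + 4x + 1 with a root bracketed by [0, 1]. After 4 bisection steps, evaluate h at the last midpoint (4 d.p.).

x = 0.5 gives h = 1.375, positive; keep [0.5, 1]
x = 0.75 gives h = -0.289062, negative; keep [0.5, 0.75]
x = 0.625 gives h = 0.753418, positive; keep [0.625, 0.75]
x = 0.6875 gives h = 0.29, positive; keep [0.6875, 0.75]

0.2900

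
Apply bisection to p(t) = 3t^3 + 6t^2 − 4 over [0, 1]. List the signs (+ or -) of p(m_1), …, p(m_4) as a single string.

t = 0.5 gives p = -2.125, negative; keep [0.5, 1]
t = 0.75 gives p = 0.640625, positive; keep [0.5, 0.75]
t = 0.625 gives p = -0.923828, negative; keep [0.625, 0.75]
t = 0.6875 gives p = -0.1892, negative; keep [0.6875, 0.75]

-+--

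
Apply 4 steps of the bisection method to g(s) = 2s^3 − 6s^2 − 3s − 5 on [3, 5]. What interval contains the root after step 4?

[3.5, 3.625]

midpoint 4: g = 15 > 0 → [3, 4]
midpoint 3.5: g = -3.25 < 0 → [3.5, 4]
midpoint 3.75: g = 4.84375 > 0 → [3.5, 3.75]
midpoint 3.625: g = 0.5508 > 0 → [3.5, 3.625]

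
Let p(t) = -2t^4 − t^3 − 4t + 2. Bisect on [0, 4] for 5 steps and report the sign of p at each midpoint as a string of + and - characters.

---++

t = 2 gives p = -46, negative; keep [0, 2]
t = 1 gives p = -5, negative; keep [0, 1]
t = 0.5 gives p = -0.25, negative; keep [0, 0.5]
t = 0.25 gives p = 0.9766, positive; keep [0.25, 0.5]
t = 0.375 gives p = 0.4077, positive; keep [0.375, 0.5]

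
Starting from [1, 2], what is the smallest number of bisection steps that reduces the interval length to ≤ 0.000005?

Width after n steps is 1/2^n. Need 2^n ≥ 1/0.000005 = 200000.
2^17 = 131072 < 200000 ≤ 2^18 = 262144, so n = 18.

18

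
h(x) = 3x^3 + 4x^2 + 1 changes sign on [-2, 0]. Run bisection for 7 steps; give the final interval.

x = -1 gives h = 2, positive; keep [-2, -1]
x = -1.5 gives h = -0.125, negative; keep [-1.5, -1]
x = -1.25 gives h = 1.390625, positive; keep [-1.5, -1.25]
x = -1.375 gives h = 0.7637, positive; keep [-1.5, -1.375]
x = -1.4375 gives h = 0.3542, positive; keep [-1.5, -1.4375]
x = -1.46875 gives h = 0.1236, positive; keep [-1.5, -1.46875]
x = -1.484375 gives h = 0.0016, positive; keep [-1.5, -1.484375]

[-1.5, -1.484375]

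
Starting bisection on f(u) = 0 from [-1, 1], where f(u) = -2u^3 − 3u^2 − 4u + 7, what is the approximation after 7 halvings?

m = 0, f(m) = 7 (+); new bracket [0, 1]
m = 0.5, f(m) = 4 (+); new bracket [0.5, 1]
m = 0.75, f(m) = 1.46875 (+); new bracket [0.75, 1]
m = 0.875, f(m) = -0.1367 (−); new bracket [0.75, 0.875]
m = 0.8125, f(m) = 0.6968 (+); new bracket [0.8125, 0.875]
m = 0.84375, f(m) = 0.2879 (+); new bracket [0.84375, 0.875]
m = 0.859375, f(m) = 0.0776 (+); new bracket [0.859375, 0.875]

0.859375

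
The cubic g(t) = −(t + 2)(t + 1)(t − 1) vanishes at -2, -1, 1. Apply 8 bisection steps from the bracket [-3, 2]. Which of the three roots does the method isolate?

1

g(-0.5) = 1.125 > 0, so the root lies in [-0.5, 2]
g(0.75) = 1.203125 > 0, so the root lies in [0.75, 2]
g(1.375) = -3.005859 < 0, so the root lies in [0.75, 1.375]
g(1.0625) = -0.3948 < 0, so the root lies in [0.75, 1.0625]
g(0.90625) = 0.5194 > 0, so the root lies in [0.90625, 1.0625]
g(0.984375) = 0.0925 > 0, so the root lies in [0.984375, 1.0625]
g(1.0234375) = -0.1434 < 0, so the root lies in [0.984375, 1.0234375]
g(1.00390625) = -0.0235 < 0, so the root lies in [0.984375, 1.00390625]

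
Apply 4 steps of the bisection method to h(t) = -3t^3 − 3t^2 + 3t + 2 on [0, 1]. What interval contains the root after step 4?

[0.875, 0.9375]

midpoint 0.5: h = 2.375 > 0 → [0.5, 1]
midpoint 0.75: h = 1.296875 > 0 → [0.75, 1]
midpoint 0.875: h = 0.318359 > 0 → [0.875, 1]
midpoint 0.9375: h = -0.2961 < 0 → [0.875, 0.9375]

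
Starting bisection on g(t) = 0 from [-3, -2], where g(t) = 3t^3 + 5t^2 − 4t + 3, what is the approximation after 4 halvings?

-2.4375

midpoint -2.5: g = -2.625 < 0 → [-2.5, -2]
midpoint -2.25: g = 3.140625 > 0 → [-2.5, -2.25]
midpoint -2.375: g = 0.513672 > 0 → [-2.5, -2.375]
midpoint -2.4375: g = -0.9895 < 0 → [-2.4375, -2.375]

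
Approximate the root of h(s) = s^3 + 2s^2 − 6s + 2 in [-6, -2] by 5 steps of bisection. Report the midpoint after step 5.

-3.625

h(-4) = -6 < 0, so the root lies in [-4, -2]
h(-3) = 11 > 0, so the root lies in [-4, -3]
h(-3.5) = 4.625 > 0, so the root lies in [-4, -3.5]
h(-3.75) = -0.1094 < 0, so the root lies in [-3.75, -3.5]
h(-3.625) = 2.3965 > 0, so the root lies in [-3.75, -3.625]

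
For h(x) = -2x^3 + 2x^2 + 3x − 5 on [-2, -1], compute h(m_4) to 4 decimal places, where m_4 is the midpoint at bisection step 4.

0.7612

m = -1.5, h(m) = 1.75 (+); new bracket [-1.5, -1]
m = -1.25, h(m) = -1.71875 (−); new bracket [-1.5, -1.25]
m = -1.375, h(m) = -0.144531 (−); new bracket [-1.5, -1.375]
m = -1.4375, h(m) = 0.7612 (+); new bracket [-1.4375, -1.375]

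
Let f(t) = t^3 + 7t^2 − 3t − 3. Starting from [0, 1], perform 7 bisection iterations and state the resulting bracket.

midpoint 0.5: f = -2.625 < 0 → [0.5, 1]
midpoint 0.75: f = -0.890625 < 0 → [0.75, 1]
midpoint 0.875: f = 0.404297 > 0 → [0.75, 0.875]
midpoint 0.8125: f = -0.28 < 0 → [0.8125, 0.875]
midpoint 0.84375: f = 0.0528 > 0 → [0.8125, 0.84375]
midpoint 0.828125: f = -0.1159 < 0 → [0.828125, 0.84375]
midpoint 0.8359375: f = -0.0321 < 0 → [0.8359375, 0.84375]

[0.8359375, 0.84375]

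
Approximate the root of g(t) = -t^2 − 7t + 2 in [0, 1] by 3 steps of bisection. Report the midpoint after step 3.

t = 0.5 gives g = -1.75, negative; keep [0, 0.5]
t = 0.25 gives g = 0.1875, positive; keep [0.25, 0.5]
t = 0.375 gives g = -0.765625, negative; keep [0.25, 0.375]

0.375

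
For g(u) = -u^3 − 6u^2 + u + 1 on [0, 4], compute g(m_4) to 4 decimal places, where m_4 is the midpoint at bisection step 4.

midpoint 2: g = -29 < 0 → [0, 2]
midpoint 1: g = -5 < 0 → [0, 1]
midpoint 0.5: g = -0.125 < 0 → [0, 0.5]
midpoint 0.25: g = 0.8594 > 0 → [0.25, 0.5]

0.8594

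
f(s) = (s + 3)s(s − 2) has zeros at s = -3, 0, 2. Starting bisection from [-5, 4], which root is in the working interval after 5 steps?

s = -0.5 gives f = 3.125, positive; keep [-5, -0.5]
s = -2.75 gives f = 3.265625, positive; keep [-5, -2.75]
s = -3.875 gives f = -19.919922, negative; keep [-3.875, -2.75]
s = -3.3125 gives f = -5.4993, negative; keep [-3.3125, -2.75]
s = -3.03125 gives f = -0.4766, negative; keep [-3.03125, -2.75]

-3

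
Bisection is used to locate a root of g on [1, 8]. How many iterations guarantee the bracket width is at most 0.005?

Width after n steps is 7/2^n. Need 2^n ≥ 7/0.005 = 1400.
2^10 = 1024 < 1400 ≤ 2^11 = 2048, so n = 11.

11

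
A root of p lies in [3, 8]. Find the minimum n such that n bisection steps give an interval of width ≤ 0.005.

Width after n steps is 5/2^n. Need 2^n ≥ 5/0.005 = 1000.
2^9 = 512 < 1000 ≤ 2^10 = 1024, so n = 10.

10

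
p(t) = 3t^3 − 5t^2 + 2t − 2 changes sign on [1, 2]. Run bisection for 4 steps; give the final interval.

[1.5, 1.5625]

midpoint 1.5: p = -0.125 < 0 → [1.5, 2]
midpoint 1.75: p = 2.265625 > 0 → [1.5, 1.75]
midpoint 1.625: p = 0.919922 > 0 → [1.5, 1.625]
midpoint 1.5625: p = 0.3621 > 0 → [1.5, 1.5625]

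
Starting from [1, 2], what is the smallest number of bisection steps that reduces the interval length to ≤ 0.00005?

15

Width after n steps is 1/2^n. Need 2^n ≥ 1/0.00005 = 20000.
2^14 = 16384 < 20000 ≤ 2^15 = 32768, so n = 15.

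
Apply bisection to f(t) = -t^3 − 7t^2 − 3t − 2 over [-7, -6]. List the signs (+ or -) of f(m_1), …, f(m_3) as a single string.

-++

f(-6.5) = -3.625 < 0, so the root lies in [-7, -6.5]
f(-6.75) = 6.859375 > 0, so the root lies in [-6.75, -6.5]
f(-6.625) = 1.416016 > 0, so the root lies in [-6.625, -6.5]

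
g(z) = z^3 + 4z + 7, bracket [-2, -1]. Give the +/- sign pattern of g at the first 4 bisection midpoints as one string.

-+--

z = -1.5 gives g = -2.375, negative; keep [-1.5, -1]
z = -1.25 gives g = 0.046875, positive; keep [-1.5, -1.25]
z = -1.375 gives g = -1.099609, negative; keep [-1.375, -1.25]
z = -1.3125 gives g = -0.511, negative; keep [-1.3125, -1.25]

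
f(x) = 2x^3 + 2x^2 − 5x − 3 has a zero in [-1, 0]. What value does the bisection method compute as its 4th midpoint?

-0.5625

m = -0.5, f(m) = -0.25 (−); new bracket [-1, -0.5]
m = -0.75, f(m) = 1.03125 (+); new bracket [-0.75, -0.5]
m = -0.625, f(m) = 0.417969 (+); new bracket [-0.625, -0.5]
m = -0.5625, f(m) = 0.0894 (+); new bracket [-0.5625, -0.5]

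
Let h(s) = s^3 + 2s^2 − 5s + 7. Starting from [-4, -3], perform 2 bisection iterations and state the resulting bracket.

midpoint -3.5: h = 6.125 > 0 → [-4, -3.5]
midpoint -3.75: h = 1.140625 > 0 → [-4, -3.75]

[-4, -3.75]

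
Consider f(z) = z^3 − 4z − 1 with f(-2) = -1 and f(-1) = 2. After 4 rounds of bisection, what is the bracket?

[-1.875, -1.8125]

m = -1.5, f(m) = 1.625 (+); new bracket [-2, -1.5]
m = -1.75, f(m) = 0.640625 (+); new bracket [-2, -1.75]
m = -1.875, f(m) = -0.091797 (−); new bracket [-1.875, -1.75]
m = -1.8125, f(m) = 0.2957 (+); new bracket [-1.875, -1.8125]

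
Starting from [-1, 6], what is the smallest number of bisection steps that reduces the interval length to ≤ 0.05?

8

Width after n steps is 7/2^n. Need 2^n ≥ 7/0.05 = 140.
2^7 = 128 < 140 ≤ 2^8 = 256, so n = 8.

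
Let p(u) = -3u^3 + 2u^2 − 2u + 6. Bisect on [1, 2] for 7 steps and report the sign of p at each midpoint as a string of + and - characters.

midpoint 1.5: p = -2.625 < 0 → [1, 1.5]
midpoint 1.25: p = 0.765625 > 0 → [1.25, 1.5]
midpoint 1.375: p = -0.767578 < 0 → [1.25, 1.375]
midpoint 1.3125: p = 0.0374 > 0 → [1.3125, 1.375]
midpoint 1.34375: p = -0.3553 < 0 → [1.3125, 1.34375]
midpoint 1.328125: p = -0.1565 < 0 → [1.3125, 1.328125]
midpoint 1.3203125: p = -0.059 < 0 → [1.3125, 1.3203125]

-+-+---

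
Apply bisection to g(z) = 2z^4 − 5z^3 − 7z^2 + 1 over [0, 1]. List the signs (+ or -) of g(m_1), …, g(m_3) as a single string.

-+-

m = 0.5, g(m) = -1.25 (−); new bracket [0, 0.5]
m = 0.25, g(m) = 0.492188 (+); new bracket [0.25, 0.5]
m = 0.375, g(m) = -0.208496 (−); new bracket [0.25, 0.375]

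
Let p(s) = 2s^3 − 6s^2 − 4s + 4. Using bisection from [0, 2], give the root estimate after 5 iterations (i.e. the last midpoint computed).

s = 1 gives p = -4, negative; keep [0, 1]
s = 0.5 gives p = 0.75, positive; keep [0.5, 1]
s = 0.75 gives p = -1.53125, negative; keep [0.5, 0.75]
s = 0.625 gives p = -0.3555, negative; keep [0.5, 0.625]
s = 0.5625 gives p = 0.2075, positive; keep [0.5625, 0.625]

0.5625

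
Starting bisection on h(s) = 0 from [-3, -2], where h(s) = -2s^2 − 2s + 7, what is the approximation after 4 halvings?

-2.4375

s = -2.5 gives h = -0.5, negative; keep [-2.5, -2]
s = -2.25 gives h = 1.375, positive; keep [-2.5, -2.25]
s = -2.375 gives h = 0.46875, positive; keep [-2.5, -2.375]
s = -2.4375 gives h = -0.0078, negative; keep [-2.4375, -2.375]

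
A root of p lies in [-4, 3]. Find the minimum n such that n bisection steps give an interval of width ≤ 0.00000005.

Width after n steps is 7/2^n. Need 2^n ≥ 7/0.00000005 = 140000000.
2^27 = 134217728 < 140000000 ≤ 2^28 = 268435456, so n = 28.

28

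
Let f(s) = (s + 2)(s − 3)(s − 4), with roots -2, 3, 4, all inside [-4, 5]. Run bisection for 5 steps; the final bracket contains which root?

-2

midpoint 0.5: f = 21.875 > 0 → [-4, 0.5]
midpoint -1.75: f = 6.828125 > 0 → [-4, -1.75]
midpoint -2.875: f = -35.341797 < 0 → [-2.875, -1.75]
midpoint -2.3125: f = -10.4797 < 0 → [-2.3125, -1.75]
midpoint -2.03125: f = -0.9483 < 0 → [-2.03125, -1.75]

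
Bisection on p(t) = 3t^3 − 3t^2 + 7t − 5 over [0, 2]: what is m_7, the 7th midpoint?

midpoint 1: p = 2 > 0 → [0, 1]
midpoint 0.5: p = -1.875 < 0 → [0.5, 1]
midpoint 0.75: p = -0.171875 < 0 → [0.75, 1]
midpoint 0.875: p = 0.8379 > 0 → [0.75, 0.875]
midpoint 0.8125: p = 0.3162 > 0 → [0.75, 0.8125]
midpoint 0.78125: p = 0.0682 > 0 → [0.75, 0.78125]
midpoint 0.765625: p = -0.0528 < 0 → [0.765625, 0.78125]

0.765625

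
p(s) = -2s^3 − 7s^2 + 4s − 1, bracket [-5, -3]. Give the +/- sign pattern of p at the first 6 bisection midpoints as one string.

m = -4, p(m) = -1 (−); new bracket [-5, -4]
m = -4.5, p(m) = 21.5 (+); new bracket [-4.5, -4]
m = -4.25, p(m) = 9.09375 (+); new bracket [-4.25, -4]
m = -4.125, p(m) = 3.7695 (+); new bracket [-4.125, -4]
m = -4.0625, p(m) = 1.3169 (+); new bracket [-4.0625, -4]
m = -4.03125, p(m) = 0.1417 (+); new bracket [-4.03125, -4]

-+++++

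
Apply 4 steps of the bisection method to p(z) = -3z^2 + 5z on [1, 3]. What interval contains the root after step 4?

[1.625, 1.75]

m = 2, p(m) = -2 (−); new bracket [1, 2]
m = 1.5, p(m) = 0.75 (+); new bracket [1.5, 2]
m = 1.75, p(m) = -0.4375 (−); new bracket [1.5, 1.75]
m = 1.625, p(m) = 0.2031 (+); new bracket [1.625, 1.75]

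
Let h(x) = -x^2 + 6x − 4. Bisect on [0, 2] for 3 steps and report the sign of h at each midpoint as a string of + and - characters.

m = 1, h(m) = 1 (+); new bracket [0, 1]
m = 0.5, h(m) = -1.25 (−); new bracket [0.5, 1]
m = 0.75, h(m) = -0.0625 (−); new bracket [0.75, 1]

+--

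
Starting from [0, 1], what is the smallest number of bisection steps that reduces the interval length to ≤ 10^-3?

Width after n steps is 1/2^n. Need 2^n ≥ 1/10^-3 = 1000.
2^9 = 512 < 1000 ≤ 2^10 = 1024, so n = 10.

10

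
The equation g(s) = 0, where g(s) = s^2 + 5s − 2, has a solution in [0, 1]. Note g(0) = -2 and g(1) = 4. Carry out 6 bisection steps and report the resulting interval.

g(0.5) = 0.75 > 0, so the root lies in [0, 0.5]
g(0.25) = -0.6875 < 0, so the root lies in [0.25, 0.5]
g(0.375) = 0.015625 > 0, so the root lies in [0.25, 0.375]
g(0.3125) = -0.3398 < 0, so the root lies in [0.3125, 0.375]
g(0.34375) = -0.1631 < 0, so the root lies in [0.34375, 0.375]
g(0.359375) = -0.074 < 0, so the root lies in [0.359375, 0.375]

[0.359375, 0.375]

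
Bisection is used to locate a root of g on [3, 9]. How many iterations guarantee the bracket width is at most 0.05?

Width after n steps is 6/2^n. Need 2^n ≥ 6/0.05 = 120.
2^6 = 64 < 120 ≤ 2^7 = 128, so n = 7.

7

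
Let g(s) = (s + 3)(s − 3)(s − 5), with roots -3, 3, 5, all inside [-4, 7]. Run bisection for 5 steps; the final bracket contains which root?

-3

s = 1.5 gives g = 23.625, positive; keep [-4, 1.5]
s = -1.25 gives g = 46.484375, positive; keep [-4, -1.25]
s = -2.625 gives g = 16.083984, positive; keep [-4, -2.625]
s = -3.3125 gives g = -16.3977, negative; keep [-3.3125, -2.625]
s = -2.96875 gives g = 1.4864, positive; keep [-3.3125, -2.96875]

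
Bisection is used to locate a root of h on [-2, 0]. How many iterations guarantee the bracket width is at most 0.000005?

Width after n steps is 2/2^n. Need 2^n ≥ 2/0.000005 = 400000.
2^18 = 262144 < 400000 ≤ 2^19 = 524288, so n = 19.

19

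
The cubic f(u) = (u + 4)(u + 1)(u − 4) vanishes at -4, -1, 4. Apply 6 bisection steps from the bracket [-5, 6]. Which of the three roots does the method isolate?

4

f(0.5) = -23.625 < 0, so the root lies in [0.5, 6]
f(3.25) = -23.109375 < 0, so the root lies in [3.25, 6]
f(4.625) = 30.322266 > 0, so the root lies in [3.25, 4.625]
f(3.9375) = -2.4495 < 0, so the root lies in [3.9375, 4.625]
f(4.28125) = 12.3006 > 0, so the root lies in [3.9375, 4.28125]
f(4.109375) = 4.5318 > 0, so the root lies in [3.9375, 4.109375]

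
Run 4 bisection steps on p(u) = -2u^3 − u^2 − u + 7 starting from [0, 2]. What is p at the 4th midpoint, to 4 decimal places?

-1.4648

u = 1 gives p = 3, positive; keep [1, 2]
u = 1.5 gives p = -3.5, negative; keep [1, 1.5]
u = 1.25 gives p = 0.28125, positive; keep [1.25, 1.5]
u = 1.375 gives p = -1.4648, negative; keep [1.25, 1.375]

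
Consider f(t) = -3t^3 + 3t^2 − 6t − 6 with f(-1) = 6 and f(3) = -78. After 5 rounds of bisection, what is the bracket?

f(1) = -12 < 0, so the root lies in [-1, 1]
f(0) = -6 < 0, so the root lies in [-1, 0]
f(-0.5) = -1.875 < 0, so the root lies in [-1, -0.5]
f(-0.75) = 1.4531 > 0, so the root lies in [-0.75, -0.5]
f(-0.625) = -0.3457 < 0, so the root lies in [-0.75, -0.625]

[-0.75, -0.625]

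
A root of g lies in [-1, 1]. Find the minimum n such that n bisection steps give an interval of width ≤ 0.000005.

19

Width after n steps is 2/2^n. Need 2^n ≥ 2/0.000005 = 400000.
2^18 = 262144 < 400000 ≤ 2^19 = 524288, so n = 19.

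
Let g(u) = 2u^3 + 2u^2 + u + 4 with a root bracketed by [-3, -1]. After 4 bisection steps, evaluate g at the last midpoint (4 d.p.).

-0.9258

u = -2 gives g = -6, negative; keep [-2, -1]
u = -1.5 gives g = 0.25, positive; keep [-2, -1.5]
u = -1.75 gives g = -2.34375, negative; keep [-1.75, -1.5]
u = -1.625 gives g = -0.9258, negative; keep [-1.625, -1.5]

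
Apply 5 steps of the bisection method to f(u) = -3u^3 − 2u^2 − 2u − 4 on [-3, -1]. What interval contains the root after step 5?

f(-2) = 16 > 0, so the root lies in [-2, -1]
f(-1.5) = 4.625 > 0, so the root lies in [-1.5, -1]
f(-1.25) = 1.234375 > 0, so the root lies in [-1.25, -1]
f(-1.125) = -0.0098 < 0, so the root lies in [-1.25, -1.125]
f(-1.1875) = 0.5784 > 0, so the root lies in [-1.1875, -1.125]

[-1.1875, -1.125]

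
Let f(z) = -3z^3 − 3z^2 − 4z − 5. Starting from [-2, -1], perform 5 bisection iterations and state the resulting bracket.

[-1.15625, -1.125]

f(-1.5) = 4.375 > 0, so the root lies in [-1.5, -1]
f(-1.25) = 1.171875 > 0, so the root lies in [-1.25, -1]
f(-1.125) = -0.025391 < 0, so the root lies in [-1.25, -1.125]
f(-1.1875) = 0.5432 > 0, so the root lies in [-1.1875, -1.125]
f(-1.15625) = 0.2517 > 0, so the root lies in [-1.15625, -1.125]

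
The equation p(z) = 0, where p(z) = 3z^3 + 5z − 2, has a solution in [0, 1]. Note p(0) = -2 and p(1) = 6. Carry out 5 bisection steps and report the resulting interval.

[0.34375, 0.375]

p(0.5) = 0.875 > 0, so the root lies in [0, 0.5]
p(0.25) = -0.703125 < 0, so the root lies in [0.25, 0.5]
p(0.375) = 0.033203 > 0, so the root lies in [0.25, 0.375]
p(0.3125) = -0.3459 < 0, so the root lies in [0.3125, 0.375]
p(0.34375) = -0.1594 < 0, so the root lies in [0.34375, 0.375]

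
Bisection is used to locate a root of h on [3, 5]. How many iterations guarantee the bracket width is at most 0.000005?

19

Width after n steps is 2/2^n. Need 2^n ≥ 2/0.000005 = 400000.
2^18 = 262144 < 400000 ≤ 2^19 = 524288, so n = 19.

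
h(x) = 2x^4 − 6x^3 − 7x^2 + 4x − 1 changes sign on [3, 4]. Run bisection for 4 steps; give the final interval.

[3.75, 3.8125]

x = 3.5 gives h = -29.875, negative; keep [3.5, 4]
x = 3.75 gives h = -5.335938, negative; keep [3.75, 4]
x = 3.875 gives h = 11.215332, positive; keep [3.75, 3.875]
x = 3.8125 gives h = 2.5537, positive; keep [3.75, 3.8125]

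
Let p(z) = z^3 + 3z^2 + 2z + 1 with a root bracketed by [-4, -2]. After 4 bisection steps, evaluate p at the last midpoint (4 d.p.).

-0.2246

z = -3 gives p = -5, negative; keep [-3, -2]
z = -2.5 gives p = -0.875, negative; keep [-2.5, -2]
z = -2.25 gives p = 0.296875, positive; keep [-2.5, -2.25]
z = -2.375 gives p = -0.2246, negative; keep [-2.375, -2.25]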